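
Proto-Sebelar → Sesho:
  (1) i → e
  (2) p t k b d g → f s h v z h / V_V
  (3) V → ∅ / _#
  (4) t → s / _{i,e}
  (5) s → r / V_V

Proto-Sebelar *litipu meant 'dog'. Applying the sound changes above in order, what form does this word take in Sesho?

leref

Sesho: *litipu > letepu > lesefu > lesef > leref  (by vowel merger, intervocalic lenition, apocope, rhotacism)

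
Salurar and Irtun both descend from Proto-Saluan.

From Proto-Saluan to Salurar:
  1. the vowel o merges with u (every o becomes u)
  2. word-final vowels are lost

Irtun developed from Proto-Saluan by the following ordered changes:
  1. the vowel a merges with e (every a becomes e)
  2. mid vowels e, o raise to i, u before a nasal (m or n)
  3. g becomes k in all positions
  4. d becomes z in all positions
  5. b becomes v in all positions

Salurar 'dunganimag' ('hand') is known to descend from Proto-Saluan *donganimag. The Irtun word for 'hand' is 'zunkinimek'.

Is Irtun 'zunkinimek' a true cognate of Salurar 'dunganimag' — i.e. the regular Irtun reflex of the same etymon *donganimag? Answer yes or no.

yes

Derive the expected Irtun reflex of *donganimag:
Irtun: *donganimag > dongenimeg > dunginimeg > dunkinimek > zunkinimek  (by vowel merger, pre-nasal raising, unconditioned shift, unconditioned shift)
Irtun 'zunkinimek' matches the regular reflex exactly, so the pair is cognate.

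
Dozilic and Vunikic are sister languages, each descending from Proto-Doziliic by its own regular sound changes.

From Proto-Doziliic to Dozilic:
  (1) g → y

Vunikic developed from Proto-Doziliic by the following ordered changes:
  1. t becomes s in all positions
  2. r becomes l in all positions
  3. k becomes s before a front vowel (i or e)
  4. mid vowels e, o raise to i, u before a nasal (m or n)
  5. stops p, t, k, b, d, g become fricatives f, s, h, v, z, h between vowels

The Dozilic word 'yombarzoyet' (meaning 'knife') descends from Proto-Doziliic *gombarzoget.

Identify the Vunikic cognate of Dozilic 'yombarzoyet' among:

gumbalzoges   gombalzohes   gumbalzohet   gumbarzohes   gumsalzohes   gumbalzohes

Vunikic: start from *gombarzoget.
  rule 1 (unconditioned shift): gombarzoget → gombarzoges
  rule 2 (unconditioned shift): gombarzoges → gombalzoges
  rule 3: no change — gombalzoges
  rule 4 (pre-nasal raising): gombalzoges → gumbalzoges
  rule 5 (intervocalic lenition): gumbalzoges → gumbalzohes
  ⇒ Vunikic gumbalzohes
Only 'gumbalzohes' matches the regular Vunikic development of *gombarzoget.

gumbalzohes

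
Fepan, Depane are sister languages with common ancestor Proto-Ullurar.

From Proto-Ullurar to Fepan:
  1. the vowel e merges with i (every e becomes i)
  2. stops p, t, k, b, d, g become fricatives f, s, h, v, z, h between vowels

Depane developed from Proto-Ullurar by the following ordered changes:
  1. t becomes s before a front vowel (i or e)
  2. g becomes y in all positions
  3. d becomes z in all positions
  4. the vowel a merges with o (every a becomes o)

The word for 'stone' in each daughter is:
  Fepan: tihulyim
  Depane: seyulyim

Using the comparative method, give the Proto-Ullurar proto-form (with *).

Position 1: Fepan has t, Depane has s. Fepan preserves t here (none of its changes turn any other segment into t), so the proto-segment is *t.
Position 2: Fepan has i, Depane has e. Depane preserves e here (none of its changes turn any other segment into e), so the proto-segment is *e.
Continuing position by position gives *tegulyim; check it forward:
Fepan: start from *tegulyim.
  rule 1 (vowel merger): tegulyim → tigulyim
  rule 2 (intervocalic lenition): tigulyim → tihulyim
  ⇒ Fepan tihulyim
Depane: *tegulyim
  tegulyim → segulyim   [palatalisation]
  segulyim → seyulyim   [unconditioned shift]
  seyulyim (rule 3 does not apply)
  seyulyim (rule 4 does not apply)
  giving Depane seyulyim.
*tegulyim is the unique common source.

*tegulyim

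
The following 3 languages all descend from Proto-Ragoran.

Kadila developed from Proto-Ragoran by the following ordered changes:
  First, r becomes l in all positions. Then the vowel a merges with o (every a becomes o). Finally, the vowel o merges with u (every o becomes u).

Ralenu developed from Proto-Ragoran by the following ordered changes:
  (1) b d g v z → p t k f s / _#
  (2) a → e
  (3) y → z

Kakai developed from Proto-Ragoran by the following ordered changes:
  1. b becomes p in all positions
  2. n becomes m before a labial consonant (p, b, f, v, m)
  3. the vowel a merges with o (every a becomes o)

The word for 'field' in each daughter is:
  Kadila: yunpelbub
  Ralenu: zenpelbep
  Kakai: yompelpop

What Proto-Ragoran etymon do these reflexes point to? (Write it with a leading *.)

*yanpelbab

Position 9: Kadila has b, Ralenu has p, Kakai has p. Kadila preserves b here (none of its changes turn any other segment into b), so the proto-segment is *b.
Position 8: Kadila has u, Ralenu has e, Kakai has o. Taking the neighbouring segments as reconstructed: Kadila u could go back to *a or *o or *u; Ralenu e could go back to *a or *e; Kakai o could go back to *a or *o — the one source consistent with every daughter is *a.
Continuing position by position gives *yanpelbab; check it forward:
Kadila: start from *yanpelbab.
  rule 1: no change — yanpelbab
  rule 2 (vowel merger): yanpelbab → yonpelbob
  rule 3 (vowel merger): yonpelbob → yunpelbub
  ⇒ Kadila yunpelbub
Ralenu: start from *yanpelbab.
  rule 1 (final devoicing): yanpelbab → yanpelbap
  rule 2 (vowel merger): yanpelbap → yenpelbep
  rule 3 (unconditioned shift): yenpelbep → zenpelbep
  ⇒ Ralenu zenpelbep
Kakai: *yanpelbab > yanpelpap > yampelpap > yompelpop  (by unconditioned shift, nasal place assimilation, vowel merger)
*yanpelbab is the unique common source.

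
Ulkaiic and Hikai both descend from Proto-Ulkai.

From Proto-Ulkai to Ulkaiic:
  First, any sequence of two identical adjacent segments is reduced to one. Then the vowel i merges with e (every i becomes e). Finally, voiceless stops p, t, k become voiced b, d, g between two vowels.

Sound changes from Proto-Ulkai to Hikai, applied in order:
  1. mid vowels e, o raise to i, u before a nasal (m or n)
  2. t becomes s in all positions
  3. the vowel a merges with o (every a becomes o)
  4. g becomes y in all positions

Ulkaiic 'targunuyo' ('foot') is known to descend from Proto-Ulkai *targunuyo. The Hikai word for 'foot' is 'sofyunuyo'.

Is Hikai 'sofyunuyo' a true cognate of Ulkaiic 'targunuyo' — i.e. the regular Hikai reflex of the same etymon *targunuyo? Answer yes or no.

Derive the expected Hikai reflex of *targunuyo:
Hikai: start from *targunuyo.
  rule 1: no change — targunuyo
  rule 2 (unconditioned shift): targunuyo → sargunuyo
  rule 3 (vowel merger): sargunuyo → sorgunuyo
  rule 4 (unconditioned shift): sorgunuyo → soryunuyo
  ⇒ Hikai soryunuyo
The regular Hikai reflex would be 'soryunuyo', but the attested form is 'sofyunuyo'. The correspondence is irregular, so they are not cognates (the Hikai form has a different source).

no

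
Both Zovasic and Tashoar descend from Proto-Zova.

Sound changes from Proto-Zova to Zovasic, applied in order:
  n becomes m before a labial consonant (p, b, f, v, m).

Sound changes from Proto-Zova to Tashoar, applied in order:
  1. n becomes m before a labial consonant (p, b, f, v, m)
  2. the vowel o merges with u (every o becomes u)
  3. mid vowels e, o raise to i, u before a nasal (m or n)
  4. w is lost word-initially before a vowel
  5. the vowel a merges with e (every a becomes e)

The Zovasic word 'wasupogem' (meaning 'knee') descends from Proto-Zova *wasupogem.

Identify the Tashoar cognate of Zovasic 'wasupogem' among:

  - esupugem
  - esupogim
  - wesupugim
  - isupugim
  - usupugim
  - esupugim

Tashoar: *wasupogem
  wasupogem (rule 1 does not apply)
  wasupogem → wasupugem   [vowel merger]
  wasupugem → wasupugim   [pre-nasal raising]
  wasupugim → asupugim   [glide loss]
  asupugim → esupugim   [vowel merger]
  giving Tashoar esupugim.
Only 'esupugim' matches the regular Tashoar development of *wasupogem.

esupugim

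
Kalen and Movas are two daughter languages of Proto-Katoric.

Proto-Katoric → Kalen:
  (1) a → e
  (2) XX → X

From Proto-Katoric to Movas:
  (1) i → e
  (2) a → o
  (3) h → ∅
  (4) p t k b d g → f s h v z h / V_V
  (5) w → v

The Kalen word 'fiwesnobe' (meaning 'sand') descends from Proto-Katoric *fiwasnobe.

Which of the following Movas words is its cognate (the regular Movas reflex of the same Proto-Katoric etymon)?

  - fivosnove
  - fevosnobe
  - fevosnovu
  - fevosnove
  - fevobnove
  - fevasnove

fevosnove

Movas: start from *fiwasnobe.
  rule 1 (vowel merger): fiwasnobe → fewasnobe
  rule 2 (vowel merger): fewasnobe → fewosnobe
  rule 3: no change — fewosnobe
  rule 4 (intervocalic lenition): fewosnobe → fewosnove
  rule 5 (unconditioned shift): fewosnove → fevosnove
  ⇒ Movas fevosnove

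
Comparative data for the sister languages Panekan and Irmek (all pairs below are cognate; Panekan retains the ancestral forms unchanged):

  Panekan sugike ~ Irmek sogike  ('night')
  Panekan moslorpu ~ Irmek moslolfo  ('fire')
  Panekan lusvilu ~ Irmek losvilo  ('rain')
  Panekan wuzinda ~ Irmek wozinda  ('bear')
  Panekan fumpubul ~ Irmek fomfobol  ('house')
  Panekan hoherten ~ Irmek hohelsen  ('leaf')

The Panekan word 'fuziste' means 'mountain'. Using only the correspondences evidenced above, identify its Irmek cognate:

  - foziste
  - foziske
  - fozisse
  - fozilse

fozisse

sugike ~ sogike, lusvilu ~ losvilo — Panekan u corresponds to Irmek o after a consonant, before a consonant other than r, m, n, p, b, f, v.
hoherten ~ hohelsen — Panekan t corresponds to Irmek s after a consonant, before a front vowel.
Applying these to Panekan 'fuziste':
  fuziste → foziste   (u→o after a consonant, before a consonant other than r, m, n, p, b, f, v)
  foziste → fozisse   (t→s after a consonant, before a front vowel)
So the Irmek cognate is 'fozisse'.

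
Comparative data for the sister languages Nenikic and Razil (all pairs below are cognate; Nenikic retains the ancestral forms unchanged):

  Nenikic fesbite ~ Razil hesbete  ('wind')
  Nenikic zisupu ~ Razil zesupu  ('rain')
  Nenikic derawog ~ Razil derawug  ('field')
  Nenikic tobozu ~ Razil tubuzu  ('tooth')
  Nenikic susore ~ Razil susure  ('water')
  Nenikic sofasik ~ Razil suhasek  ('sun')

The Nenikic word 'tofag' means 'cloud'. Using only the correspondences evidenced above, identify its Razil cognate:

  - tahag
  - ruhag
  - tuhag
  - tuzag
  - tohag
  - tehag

tuhag

sofasik ~ suhasek — Nenikic o corresponds to Razil u after a consonant, before a labial obstruent.
sofasik ~ suhasek — Nenikic f corresponds to Razil h between vowels (before a back vowel).
Applying these to Nenikic 'tofag':
  tofag → tufag   (o→u after a consonant, before a labial obstruent)
  tufag → tuhag   (f→h between vowels (before a back vowel))
So the Razil cognate is 'tuhag'.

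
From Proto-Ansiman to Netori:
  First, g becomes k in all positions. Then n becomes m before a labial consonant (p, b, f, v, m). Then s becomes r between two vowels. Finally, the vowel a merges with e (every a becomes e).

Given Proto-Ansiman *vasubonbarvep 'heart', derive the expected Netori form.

verubombervep

Netori: *vasubonbarvep
  vasubonbarvep (rule 1 does not apply)
  vasubonbarvep → vasubombarvep   [nasal place assimilation]
  vasubombarvep → varubombarvep   [rhotacism]
  varubombarvep → verubombervep   [vowel merger]
  giving Netori verubombervep.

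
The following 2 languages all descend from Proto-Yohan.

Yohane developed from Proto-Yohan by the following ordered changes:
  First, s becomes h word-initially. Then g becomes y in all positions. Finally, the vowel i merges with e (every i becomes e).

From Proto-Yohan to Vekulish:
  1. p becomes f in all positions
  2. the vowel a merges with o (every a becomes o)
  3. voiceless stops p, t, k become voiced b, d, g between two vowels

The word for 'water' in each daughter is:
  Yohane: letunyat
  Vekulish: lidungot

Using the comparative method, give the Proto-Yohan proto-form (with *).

Position 6: Yohane has y, Vekulish has g. Taking the neighbouring segments as reconstructed: Yohane y could go back to *g or *y; Vekulish g can only go back to *g — the one source consistent with every daughter is *g.
Position 7: Yohane has a, Vekulish has o. Yohane preserves a here (none of its changes turn any other segment into a), so the proto-segment is *a.
This points to *litungat. Verify forward in each daughter:
Yohane: *litungat > litunyat > letunyat  (by unconditioned shift, vowel merger)
Vekulish: start from *litungat.
  rule 1: no change — litungat
  rule 2 (vowel merger): litungat → litungot
  rule 3 (intervocalic voicing): litungot → lidungot
  ⇒ Vekulish lidungot
Only *litungat yields all of Yohane letunyat, Vekulish lidungot.

*litungat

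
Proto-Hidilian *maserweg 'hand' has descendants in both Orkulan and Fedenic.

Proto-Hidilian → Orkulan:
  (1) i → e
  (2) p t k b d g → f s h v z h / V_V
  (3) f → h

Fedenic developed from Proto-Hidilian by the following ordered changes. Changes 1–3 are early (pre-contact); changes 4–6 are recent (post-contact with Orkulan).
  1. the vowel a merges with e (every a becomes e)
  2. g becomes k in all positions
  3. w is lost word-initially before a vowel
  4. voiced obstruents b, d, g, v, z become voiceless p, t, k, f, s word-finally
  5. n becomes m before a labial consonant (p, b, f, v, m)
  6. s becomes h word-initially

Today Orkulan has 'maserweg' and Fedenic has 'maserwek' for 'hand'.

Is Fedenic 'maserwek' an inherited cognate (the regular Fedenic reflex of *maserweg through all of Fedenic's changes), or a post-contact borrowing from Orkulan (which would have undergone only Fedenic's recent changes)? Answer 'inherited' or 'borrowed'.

If inherited, *maserweg would pass through all of Fedenic's changes:
Fedenic: start from *maserweg.
  rule 1 (vowel merger): maserweg → meserweg
  rule 2 (unconditioned shift): meserweg → meserwek
  rule 3: no change — meserwek
  rule 4: no change — meserwek
  rule 5: no change — meserwek
  rule 6: no change — meserwek
  ⇒ Fedenic meserwek
If borrowed from Orkulan 'maserweg' after the early changes, it would undergo only the recent ones:
  rule 4 (final devoicing): maserweg → maserwek
  rule 5 (nasal place assimilation): no change (maserwek)
  rule 6 (debuccalisation): no change (maserwek)
  ⇒ as a loan: maserwek
Fedenic 'maserwek' matches the loan outcome 'maserwek', not the inherited 'meserwek' — it skipped the early Fedenic changes, so it was borrowed from Orkulan.

borrowed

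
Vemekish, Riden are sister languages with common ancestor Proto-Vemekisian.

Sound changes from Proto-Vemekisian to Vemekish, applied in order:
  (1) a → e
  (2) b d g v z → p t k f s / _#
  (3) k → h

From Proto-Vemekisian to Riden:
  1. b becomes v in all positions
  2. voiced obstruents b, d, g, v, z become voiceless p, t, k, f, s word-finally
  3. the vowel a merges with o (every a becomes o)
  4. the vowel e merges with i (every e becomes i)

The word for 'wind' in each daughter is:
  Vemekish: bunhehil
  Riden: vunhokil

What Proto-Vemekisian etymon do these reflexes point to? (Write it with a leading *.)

*bunhakil

Position 1: Vemekish has b, Riden has v. Vemekish preserves b here (none of its changes turn any other segment into b), so the proto-segment is *b.
Position 5: Vemekish has e, Riden has o. Taking the neighbouring segments as reconstructed: Vemekish e could go back to *a or *e; Riden o could go back to *a or *o — the one source consistent with every daughter is *a.
Continuing position by position gives *bunhakil; check it forward:
Vemekish: start from *bunhakil.
  rule 1 (vowel merger): bunhakil → bunhekil
  rule 2: no change — bunhekil
  rule 3 (unconditioned shift): bunhekil → bunhehil
  ⇒ Vemekish bunhehil
Riden: *bunhakil
  bunhakil → vunhakil   [unconditioned shift]
  vunhakil (rule 2 does not apply)
  vunhakil → vunhokil   [vowel merger]
  vunhokil (rule 4 does not apply)
  giving Riden vunhokil.
No other proto-form is consistent with every reflex, so the reconstruction is *bunhakil.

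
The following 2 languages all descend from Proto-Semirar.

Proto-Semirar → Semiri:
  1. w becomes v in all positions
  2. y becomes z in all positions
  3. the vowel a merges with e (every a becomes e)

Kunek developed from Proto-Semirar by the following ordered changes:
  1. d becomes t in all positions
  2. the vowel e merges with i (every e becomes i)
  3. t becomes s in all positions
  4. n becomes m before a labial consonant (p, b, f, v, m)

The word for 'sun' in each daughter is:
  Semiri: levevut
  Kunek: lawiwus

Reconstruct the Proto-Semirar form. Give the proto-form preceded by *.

Position 4: Semiri has e, Kunek has i. Taking the neighbouring segments as reconstructed: Semiri e could go back to *a or *e; Kunek i could go back to *e or *i — the one source consistent with every daughter is *e.
Position 3: Semiri has v, Kunek has w. Kunek preserves w here (none of its changes turn any other segment into w), so the proto-segment is *w.
This points to *lawewut. Verify forward in each daughter:
Semiri: *lawewut > lavevut > levevut  (by unconditioned shift, vowel merger)
Kunek: *lawewut > lawiwut > lawiwus  (by vowel merger, unconditioned shift)
No other proto-form is consistent with every reflex, so the reconstruction is *lawewut.

*lawewut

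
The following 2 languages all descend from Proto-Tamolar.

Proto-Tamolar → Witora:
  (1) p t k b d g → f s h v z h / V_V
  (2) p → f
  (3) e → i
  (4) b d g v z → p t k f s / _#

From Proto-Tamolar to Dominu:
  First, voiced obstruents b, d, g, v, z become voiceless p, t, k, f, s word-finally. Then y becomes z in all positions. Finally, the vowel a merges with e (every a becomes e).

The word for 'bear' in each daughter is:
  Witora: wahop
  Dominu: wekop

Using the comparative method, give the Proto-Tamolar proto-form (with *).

*wakob

Position 3: Witora has h, Dominu has k. Taking the neighbouring segments as reconstructed: Witora h could go back to *k or *g or *h; Dominu k can only go back to *k — the one source consistent with every daughter is *k.
Position 2: Witora has a, Dominu has e. Witora preserves a here (none of its changes turn any other segment into a), so the proto-segment is *a.
Position 5: Witora has p, Dominu has p. In Witora, p can only continue *b, so the proto-segment is *b.
This points to *wakob. Verify forward in each daughter:
Witora: start from *wakob.
  rule 1 (intervocalic lenition): wakob → wahob
  rule 2: no change — wahob
  rule 3: no change — wahob
  rule 4 (final devoicing): wahob → wahop
  ⇒ Witora wahop
Dominu: start from *wakob.
  rule 1 (final devoicing): wakob → wakop
  rule 2: no change — wakop
  rule 3 (vowel merger): wakop → wekop
  ⇒ Dominu wekop
No other proto-form is consistent with every reflex, so the reconstruction is *wakob.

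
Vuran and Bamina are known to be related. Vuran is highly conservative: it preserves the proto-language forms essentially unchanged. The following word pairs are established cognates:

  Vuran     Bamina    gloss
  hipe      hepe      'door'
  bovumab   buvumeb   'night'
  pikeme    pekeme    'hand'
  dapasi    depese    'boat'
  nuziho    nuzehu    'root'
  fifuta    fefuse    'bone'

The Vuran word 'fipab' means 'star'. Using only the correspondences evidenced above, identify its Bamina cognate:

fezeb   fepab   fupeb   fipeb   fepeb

hipe ~ hepe — Vuran i corresponds to Bamina e after a consonant, before a labial obstruent.
bovumab ~ buvumeb — Vuran a corresponds to Bamina e after a consonant, before a labial obstruent.
Applying these to Vuran 'fipab':
  fipab → fepab   (i→e after a consonant, before a labial obstruent)
  fepab → fepeb   (a→e after a consonant, before a labial obstruent)
So the Bamina cognate is 'fepeb'.

fepeb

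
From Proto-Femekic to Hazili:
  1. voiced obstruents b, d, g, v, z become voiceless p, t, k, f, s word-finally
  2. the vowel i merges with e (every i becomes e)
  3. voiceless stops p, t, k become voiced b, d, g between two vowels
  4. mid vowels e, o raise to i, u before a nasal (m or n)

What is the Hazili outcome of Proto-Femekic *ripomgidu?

rebumgedu

Hazili: *ripomgidu
  ripomgidu (rule 1 does not apply)
  ripomgidu → repomgedu   [vowel merger]
  repomgedu → rebomgedu   [intervocalic voicing]
  rebomgedu → rebumgedu   [pre-nasal raising]
  giving Hazili rebumgedu.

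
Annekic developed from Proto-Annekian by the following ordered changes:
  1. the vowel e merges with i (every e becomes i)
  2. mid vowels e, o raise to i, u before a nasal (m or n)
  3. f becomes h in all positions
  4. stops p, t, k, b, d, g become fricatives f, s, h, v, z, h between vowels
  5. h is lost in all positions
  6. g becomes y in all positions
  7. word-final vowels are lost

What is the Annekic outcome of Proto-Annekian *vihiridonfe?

Annekic: start from *vihiridonfe.
  rule 1 (vowel merger): vihiridonfe → vihiridonfi
  rule 2 (pre-nasal raising): vihiridonfi → vihiridunfi
  rule 3 (unconditioned shift): vihiridunfi → vihiridunhi
  rule 4 (intervocalic lenition): vihiridunhi → vihirizunhi
  rule 5 (h-loss): vihirizunhi → viirizuni
  rule 6: no change — viirizuni
  rule 7 (apocope): viirizuni → viirizun
  ⇒ Annekic viirizun

viirizun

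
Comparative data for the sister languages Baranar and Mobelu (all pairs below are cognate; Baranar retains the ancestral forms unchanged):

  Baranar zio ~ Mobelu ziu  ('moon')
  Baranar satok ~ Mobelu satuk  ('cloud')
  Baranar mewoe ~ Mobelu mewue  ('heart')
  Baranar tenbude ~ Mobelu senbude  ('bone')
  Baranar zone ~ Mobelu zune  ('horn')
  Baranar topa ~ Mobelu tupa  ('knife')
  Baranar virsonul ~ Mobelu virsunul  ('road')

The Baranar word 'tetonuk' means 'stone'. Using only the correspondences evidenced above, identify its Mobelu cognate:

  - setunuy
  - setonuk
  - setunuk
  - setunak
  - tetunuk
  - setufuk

setunuk

tenbude ~ senbude — Baranar t corresponds to Mobelu s word-initially before a front vowel.
zone ~ zune, virsonul ~ virsunul — Baranar o corresponds to Mobelu u after a consonant, before a nasal.
Applying these to Baranar 'tetonuk':
  tetonuk → setonuk   (t→s word-initially before a front vowel)
  setonuk → setunuk   (o→u after a consonant, before a nasal)
So the Mobelu cognate is 'setunuk'.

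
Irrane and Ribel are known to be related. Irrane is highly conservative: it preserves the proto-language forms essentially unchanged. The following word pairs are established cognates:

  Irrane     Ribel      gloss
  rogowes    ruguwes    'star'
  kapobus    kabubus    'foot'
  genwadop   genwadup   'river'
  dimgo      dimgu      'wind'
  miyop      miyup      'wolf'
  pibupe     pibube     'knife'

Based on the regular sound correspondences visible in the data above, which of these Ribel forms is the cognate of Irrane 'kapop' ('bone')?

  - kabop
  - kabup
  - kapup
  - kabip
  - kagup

kapobus ~ kabubus — Irrane p corresponds to Ribel b between vowels (before a back vowel).
genwadop ~ genwadup, miyop ~ miyup — Irrane o corresponds to Ribel u after a consonant, before a labial obstruent.
Applying these to Irrane 'kapop':
  kapop → kabop   (p→b between vowels (before a back vowel))
  kabop → kabup   (o→u after a consonant, before a labial obstruent)
So the Ribel cognate is 'kabup'.

kabup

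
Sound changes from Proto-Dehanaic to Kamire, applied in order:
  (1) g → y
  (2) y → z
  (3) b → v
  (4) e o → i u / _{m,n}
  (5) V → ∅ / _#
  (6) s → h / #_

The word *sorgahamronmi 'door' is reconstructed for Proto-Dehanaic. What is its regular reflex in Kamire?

Kamire: start from *sorgahamronmi.
  rule 1 (unconditioned shift): sorgahamronmi → soryahamronmi
  rule 2 (unconditioned shift): soryahamronmi → sorzahamronmi
  rule 3: no change — sorzahamronmi
  rule 4 (pre-nasal raising): sorzahamronmi → sorzahamrunmi
  rule 5 (apocope): sorzahamrunmi → sorzahamrunm
  rule 6 (debuccalisation): sorzahamrunm → horzahamrunm
  ⇒ Kamire horzahamrunm

horzahamrunm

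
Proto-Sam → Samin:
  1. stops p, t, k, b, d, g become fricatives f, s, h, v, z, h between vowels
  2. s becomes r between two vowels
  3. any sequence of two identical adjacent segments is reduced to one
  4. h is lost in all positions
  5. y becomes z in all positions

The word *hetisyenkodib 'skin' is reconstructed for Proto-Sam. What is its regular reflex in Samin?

Samin: start from *hetisyenkodib.
  rule 1 (intervocalic lenition): hetisyenkodib → hesisyenkozib
  rule 2 (rhotacism): hesisyenkozib → herisyenkozib
  rule 3: no change — herisyenkozib
  rule 4 (h-loss): herisyenkozib → erisyenkozib
  rule 5 (unconditioned shift): erisyenkozib → eriszenkozib
  ⇒ Samin eriszenkozib

eriszenkozib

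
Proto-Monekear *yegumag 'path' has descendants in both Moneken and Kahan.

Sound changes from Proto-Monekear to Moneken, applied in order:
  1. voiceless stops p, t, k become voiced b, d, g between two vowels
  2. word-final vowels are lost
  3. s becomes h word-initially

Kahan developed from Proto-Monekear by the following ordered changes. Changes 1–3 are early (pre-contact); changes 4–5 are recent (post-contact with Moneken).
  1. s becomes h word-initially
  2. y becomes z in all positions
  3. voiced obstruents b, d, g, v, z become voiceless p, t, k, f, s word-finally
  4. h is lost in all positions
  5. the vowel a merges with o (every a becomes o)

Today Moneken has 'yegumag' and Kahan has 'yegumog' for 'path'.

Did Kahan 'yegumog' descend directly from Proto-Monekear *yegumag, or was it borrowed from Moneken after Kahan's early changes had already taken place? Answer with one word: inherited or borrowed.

If inherited, *yegumag would pass through all of Kahan's changes:
Kahan: *yegumag > zegumag > zegumak > zegumok  (by unconditioned shift, final devoicing, vowel merger)
If borrowed from Moneken 'yegumag' after the early changes, it would undergo only the recent ones:
  rule 4 (h-loss): no change (yegumag)
  rule 5 (vowel merger): yegumag → yegumog
  ⇒ as a loan: yegumog
Kahan 'yegumog' matches the loan outcome 'yegumog', not the inherited 'zegumok' — it skipped the early Kahan changes, so it was borrowed from Moneken.

borrowed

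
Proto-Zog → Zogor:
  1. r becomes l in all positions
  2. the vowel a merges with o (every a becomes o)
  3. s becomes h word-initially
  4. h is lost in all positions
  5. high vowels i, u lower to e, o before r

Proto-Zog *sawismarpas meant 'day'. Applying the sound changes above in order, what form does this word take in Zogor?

Zogor: *sawismarpas
  sawismarpas → sawismalpas   [unconditioned shift]
  sawismalpas → sowismolpos   [vowel merger]
  sowismolpos → howismolpos   [debuccalisation]
  howismolpos → owismolpos   [h-loss]
  owismolpos (rule 5 does not apply)
  giving Zogor owismolpos.

owismolpos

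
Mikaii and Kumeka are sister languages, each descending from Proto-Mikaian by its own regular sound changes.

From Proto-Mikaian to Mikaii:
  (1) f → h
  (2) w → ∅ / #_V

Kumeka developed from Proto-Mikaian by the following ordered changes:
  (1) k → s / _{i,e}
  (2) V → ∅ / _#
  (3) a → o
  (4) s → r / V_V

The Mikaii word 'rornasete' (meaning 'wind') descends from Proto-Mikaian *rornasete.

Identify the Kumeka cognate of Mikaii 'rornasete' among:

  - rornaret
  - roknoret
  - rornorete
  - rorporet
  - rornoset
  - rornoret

rornoret

Kumeka: *rornasete
  rornasete (rule 1 does not apply)
  rornasete → rornaset   [apocope]
  rornaset → rornoset   [vowel merger]
  rornoset → rornoret   [rhotacism]
  giving Kumeka rornoret.
Among the options, 'rornoret' alone shows every Kumeka change applied in order.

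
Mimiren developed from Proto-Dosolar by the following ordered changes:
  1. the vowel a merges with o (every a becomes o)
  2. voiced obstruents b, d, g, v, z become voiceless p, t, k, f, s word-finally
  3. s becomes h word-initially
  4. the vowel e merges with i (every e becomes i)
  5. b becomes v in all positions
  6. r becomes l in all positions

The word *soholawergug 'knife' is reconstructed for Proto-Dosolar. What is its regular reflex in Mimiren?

hoholowilguk

Mimiren: *soholawergug > soholowergug > soholowerguk > hoholowerguk > hoholowirguk > hoholowilguk  (by vowel merger, final devoicing, debuccalisation, vowel merger, unconditioned shift)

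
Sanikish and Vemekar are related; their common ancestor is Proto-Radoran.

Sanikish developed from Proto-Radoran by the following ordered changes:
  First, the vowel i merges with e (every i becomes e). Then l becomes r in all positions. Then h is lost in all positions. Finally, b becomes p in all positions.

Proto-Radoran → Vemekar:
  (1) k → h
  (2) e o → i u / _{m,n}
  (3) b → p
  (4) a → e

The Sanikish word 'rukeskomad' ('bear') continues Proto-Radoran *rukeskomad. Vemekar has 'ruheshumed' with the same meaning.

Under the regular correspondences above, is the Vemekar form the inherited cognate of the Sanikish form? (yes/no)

yes

Derive the expected Vemekar reflex of *rukeskomad:
Vemekar: *rukeskomad > ruheshomad > ruheshumad > ruheshumed  (by unconditioned shift, pre-nasal raising, vowel merger)
Vemekar 'ruheshumed' matches the regular reflex exactly, so the pair is cognate.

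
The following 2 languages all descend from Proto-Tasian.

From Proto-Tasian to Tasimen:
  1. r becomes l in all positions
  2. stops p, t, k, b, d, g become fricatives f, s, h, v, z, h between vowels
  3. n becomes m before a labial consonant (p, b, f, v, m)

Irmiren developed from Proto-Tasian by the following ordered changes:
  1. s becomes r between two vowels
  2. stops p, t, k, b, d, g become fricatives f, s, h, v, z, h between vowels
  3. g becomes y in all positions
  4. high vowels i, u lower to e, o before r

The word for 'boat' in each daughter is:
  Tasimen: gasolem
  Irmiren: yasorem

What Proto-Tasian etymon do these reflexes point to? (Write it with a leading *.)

Position 1: Tasimen has g, Irmiren has y. Tasimen preserves g here (none of its changes turn any other segment into g), so the proto-segment is *g.
Position 3: Tasimen has s, Irmiren has s. Taking the neighbouring segments as reconstructed: Tasimen s could go back to *t or *s; Irmiren s can only go back to *t — the one source consistent with every daughter is *t.
Verify the candidate proto-form against each daughter:
Tasimen: *gatorem
  gatorem → gatolem   [unconditioned shift]
  gatolem → gasolem   [intervocalic lenition]
  gasolem (rule 3 does not apply)
  giving Tasimen gasolem.
Irmiren: start from *gatorem.
  rule 1: no change — gatorem
  rule 2 (intervocalic lenition): gatorem → gasorem
  rule 3 (unconditioned shift): gasorem → yasorem
  rule 4: no change — yasorem
  ⇒ Irmiren yasorem
No other proto-form is consistent with every reflex, so the reconstruction is *gatorem.

*gatorem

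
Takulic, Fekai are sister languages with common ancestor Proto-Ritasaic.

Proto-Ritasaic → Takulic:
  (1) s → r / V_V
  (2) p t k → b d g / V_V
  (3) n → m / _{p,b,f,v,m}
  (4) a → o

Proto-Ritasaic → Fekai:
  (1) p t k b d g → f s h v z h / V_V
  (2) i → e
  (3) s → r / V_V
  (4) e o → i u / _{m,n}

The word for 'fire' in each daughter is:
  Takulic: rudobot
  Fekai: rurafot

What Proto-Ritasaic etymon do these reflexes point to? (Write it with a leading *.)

*rutapot

Position 3: Takulic has d, Fekai has r. Taking the neighbouring segments as reconstructed: Takulic d could go back to *t or *d; Fekai r could go back to *t or *s or *r — the one source consistent with every daughter is *t.
Position 4: Takulic has o, Fekai has a. Fekai preserves a here (none of its changes turn any other segment into a), so the proto-segment is *a.
Continuing position by position gives *rutapot; check it forward:
Takulic: *rutapot > rudabot > rudobot  (by intervocalic voicing, vowel merger)
Fekai: start from *rutapot.
  rule 1 (intervocalic lenition): rutapot → rusafot
  rule 2: no change — rusafot
  rule 3 (rhotacism): rusafot → rurafot
  rule 4: no change — rurafot
  ⇒ Fekai rurafot
*rutapot is the unique common source.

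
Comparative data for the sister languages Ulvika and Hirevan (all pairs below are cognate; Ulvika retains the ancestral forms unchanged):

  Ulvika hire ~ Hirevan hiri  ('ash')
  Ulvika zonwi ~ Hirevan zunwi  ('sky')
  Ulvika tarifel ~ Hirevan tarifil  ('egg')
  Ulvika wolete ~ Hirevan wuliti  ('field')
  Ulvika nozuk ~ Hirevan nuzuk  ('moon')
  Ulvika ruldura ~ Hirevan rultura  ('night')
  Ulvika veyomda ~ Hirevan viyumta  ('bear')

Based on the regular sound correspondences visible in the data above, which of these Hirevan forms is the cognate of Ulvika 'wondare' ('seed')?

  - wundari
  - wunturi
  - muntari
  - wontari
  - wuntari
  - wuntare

zonwi ~ zunwi — Ulvika o corresponds to Hirevan u after a consonant, before a nasal.
veyomda ~ viyumta — Ulvika d corresponds to Hirevan t after a consonant, before a back vowel.
hire ~ hiri, wolete ~ wuliti — Ulvika e corresponds to Hirevan i word-finally.
Applying these to Ulvika 'wondare':
  wondare → wundare   (o→u after a consonant, before a nasal)
  wundare → wuntare   (d→t after a consonant, before a back vowel)
  wuntare → wuntari   (e→i word-finally)
So the Hirevan cognate is 'wuntari'.

wuntari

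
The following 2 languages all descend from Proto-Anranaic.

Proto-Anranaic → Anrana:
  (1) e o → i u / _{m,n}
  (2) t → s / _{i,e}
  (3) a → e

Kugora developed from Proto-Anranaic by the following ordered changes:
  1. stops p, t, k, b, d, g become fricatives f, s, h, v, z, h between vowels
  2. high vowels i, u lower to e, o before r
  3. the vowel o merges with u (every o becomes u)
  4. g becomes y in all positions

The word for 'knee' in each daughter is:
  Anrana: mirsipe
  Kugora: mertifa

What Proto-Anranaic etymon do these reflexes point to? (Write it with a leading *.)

Position 2: Anrana has i, Kugora has e. Taking the neighbouring segments as reconstructed: Anrana i can only go back to *i; Kugora e could go back to *e or *i — the one source consistent with every daughter is *i.
Position 7: Anrana has e, Kugora has a. Kugora preserves a here (none of its changes turn any other segment into a), so the proto-segment is *a.
This points to *mirtipa. Verify forward in each daughter:
Anrana: *mirtipa
  mirtipa (rule 1 does not apply)
  mirtipa → mirsipa   [palatalisation]
  mirsipa → mirsipe   [vowel merger]
  giving Anrana mirsipe.
Kugora: start from *mirtipa.
  rule 1 (intervocalic lenition): mirtipa → mirtifa
  rule 2 (pre-rhotic lowering): mirtifa → mertifa
  rule 3: no change — mertifa
  rule 4: no change — mertifa
  ⇒ Kugora mertifa
Only *mirtipa yields all of Anrana mirsipe, Kugora mertifa.

*mirtipa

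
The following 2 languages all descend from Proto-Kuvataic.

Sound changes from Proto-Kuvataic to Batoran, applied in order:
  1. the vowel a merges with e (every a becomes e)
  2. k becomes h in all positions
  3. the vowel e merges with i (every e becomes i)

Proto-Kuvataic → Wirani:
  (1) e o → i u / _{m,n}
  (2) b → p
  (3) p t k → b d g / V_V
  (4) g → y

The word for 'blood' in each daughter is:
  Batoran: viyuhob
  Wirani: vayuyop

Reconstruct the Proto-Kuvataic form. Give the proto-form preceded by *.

*vayukob

Position 5: Batoran has h, Wirani has y. Taking the neighbouring segments as reconstructed: Batoran h could go back to *k or *h; Wirani y could go back to *k or *g or *y — the one source consistent with every daughter is *k.
Position 2: Batoran has i, Wirani has a. Wirani preserves a here (none of its changes turn any other segment into a), so the proto-segment is *a.
Verify the candidate proto-form against each daughter:
Batoran: start from *vayukob.
  rule 1 (vowel merger): vayukob → veyukob
  rule 2 (unconditioned shift): veyukob → veyuhob
  rule 3 (vowel merger): veyuhob → viyuhob
  ⇒ Batoran viyuhob
Wirani: start from *vayukob.
  rule 1: no change — vayukob
  rule 2 (unconditioned shift): vayukob → vayukop
  rule 3 (intervocalic voicing): vayukop → vayugop
  rule 4 (unconditioned shift): vayugop → vayuyop
  ⇒ Wirani vayuyop
*vayukob is the unique common source.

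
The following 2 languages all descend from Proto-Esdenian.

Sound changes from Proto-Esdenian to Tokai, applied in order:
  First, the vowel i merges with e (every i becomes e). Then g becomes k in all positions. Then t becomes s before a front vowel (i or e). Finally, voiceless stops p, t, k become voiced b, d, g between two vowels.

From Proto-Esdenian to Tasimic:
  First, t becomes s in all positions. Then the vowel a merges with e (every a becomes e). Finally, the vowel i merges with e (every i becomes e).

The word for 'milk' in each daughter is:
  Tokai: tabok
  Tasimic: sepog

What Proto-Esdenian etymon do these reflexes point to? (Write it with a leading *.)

Position 2: Tokai has a, Tasimic has e. Tokai preserves a here (none of its changes turn any other segment into a), so the proto-segment is *a.
Position 3: Tokai has b, Tasimic has p. Tasimic preserves p here (none of its changes turn any other segment into p), so the proto-segment is *p.
Verify the candidate proto-form against each daughter:
Tokai: start from *tapog.
  rule 1: no change — tapog
  rule 2 (unconditioned shift): tapog → tapok
  rule 3: no change — tapok
  rule 4 (intervocalic voicing): tapok → tabok
  ⇒ Tokai tabok
Tasimic: *tapog
  tapog → sapog   [unconditioned shift]
  sapog → sepog   [vowel merger]
  sepog (rule 3 does not apply)
  giving Tasimic sepog.
Only *tapog yields all of Tokai tabok, Tasimic sepog.

*tapog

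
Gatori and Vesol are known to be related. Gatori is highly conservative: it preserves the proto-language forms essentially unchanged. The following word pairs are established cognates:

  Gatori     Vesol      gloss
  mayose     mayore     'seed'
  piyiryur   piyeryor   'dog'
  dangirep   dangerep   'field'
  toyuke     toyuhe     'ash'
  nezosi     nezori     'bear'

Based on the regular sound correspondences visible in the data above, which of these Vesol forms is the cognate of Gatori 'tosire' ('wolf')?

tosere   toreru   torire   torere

nezosi ~ nezori — Gatori s corresponds to Vesol r between vowels (before a front vowel).
piyiryur ~ piyeryor, dangirep ~ dangerep — Gatori i corresponds to Vesol e after a consonant, before r.
Applying these to Gatori 'tosire':
  tosire → torire   (s→r between vowels (before a front vowel))
  torire → torere   (i→e after a consonant, before r)
So the Vesol cognate is 'torere'.

torere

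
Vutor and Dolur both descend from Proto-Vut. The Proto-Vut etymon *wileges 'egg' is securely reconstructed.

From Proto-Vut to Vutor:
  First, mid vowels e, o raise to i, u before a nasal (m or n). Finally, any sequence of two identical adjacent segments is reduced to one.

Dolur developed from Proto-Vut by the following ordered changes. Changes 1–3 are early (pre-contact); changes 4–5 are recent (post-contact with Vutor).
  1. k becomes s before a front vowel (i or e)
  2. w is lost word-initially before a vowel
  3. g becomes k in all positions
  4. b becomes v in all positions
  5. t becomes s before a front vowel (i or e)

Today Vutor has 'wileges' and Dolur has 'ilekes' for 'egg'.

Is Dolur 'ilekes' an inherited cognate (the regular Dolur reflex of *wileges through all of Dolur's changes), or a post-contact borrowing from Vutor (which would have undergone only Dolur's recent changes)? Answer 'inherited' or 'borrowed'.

If inherited, *wileges would pass through all of Dolur's changes:
Dolur: *wileges
  wileges (rule 1 does not apply)
  wileges → ileges   [glide loss]
  ileges → ilekes   [unconditioned shift]
  ilekes (rule 4 does not apply)
  ilekes (rule 5 does not apply)
  giving Dolur ilekes.
If borrowed from Vutor 'wileges' after the early changes, it would undergo only the recent ones:
  rule 4 (unconditioned shift): no change (wileges)
  rule 5 (palatalisation): no change (wileges)
  ⇒ as a loan: wileges
Dolur 'ilekes' matches the inherited outcome exactly, so it is an inherited cognate, not a loan.

inherited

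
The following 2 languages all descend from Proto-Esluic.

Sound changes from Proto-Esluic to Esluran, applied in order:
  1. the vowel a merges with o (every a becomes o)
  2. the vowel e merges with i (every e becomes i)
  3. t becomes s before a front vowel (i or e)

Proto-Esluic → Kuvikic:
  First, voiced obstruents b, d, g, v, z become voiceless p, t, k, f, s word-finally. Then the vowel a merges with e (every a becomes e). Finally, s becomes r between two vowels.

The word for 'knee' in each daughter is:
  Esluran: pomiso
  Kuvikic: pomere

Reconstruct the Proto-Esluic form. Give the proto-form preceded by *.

Position 4: Esluran has i, Kuvikic has e. Taking the neighbouring segments as reconstructed: Esluran i could go back to *e or *i; Kuvikic e could go back to *a or *e — the one source consistent with every daughter is *e.
Position 5: Esluran has s, Kuvikic has r. Taking the neighbouring segments as reconstructed: Esluran s can only go back to *s; Kuvikic r could go back to *s or *r — the one source consistent with every daughter is *s.
Verify the candidate proto-form against each daughter:
Esluran: *pomesa
  pomesa → pomeso   [vowel merger]
  pomeso → pomiso   [vowel merger]
  pomiso (rule 3 does not apply)
  giving Esluran pomiso.
Kuvikic: *pomesa > pomese > pomere  (by vowel merger, rhotacism)
Only *pomesa yields all of Esluran pomiso, Kuvikic pomere.

*pomesa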